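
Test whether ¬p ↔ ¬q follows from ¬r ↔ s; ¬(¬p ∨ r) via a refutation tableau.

Initial set: {(¬r ↔ s); ¬(¬p ∨ r); ¬(¬p ↔ ¬q)}.
¬(¬p ∨ r): α-rule — add ¬¬p, ¬r.
(¬r ↔ s): β-rule — branch into ¬r, s  //  ¬¬r, ¬s.
  branch 1 (add ¬r, s):
    ¬(¬p ↔ ¬q): β-rule — branch into ¬p, ¬¬q  //  ¬¬p, ¬q.
      branch 1.1 (add ¬p, ¬¬q):
        × closes — contains both p and ¬p.
      branch 1.2 (add ¬¬p, ¬q):
        ○ open, literals {p=T, q=F, r=F, s=T}.
  branch 2 (add ¬¬r, ¬s):
    × closes — contains both r and ¬r.
2 branches closed, 1 open.
An open branch gives a countermodel: p=T, q=F, r=F, s=T (unmentioned atoms arbitrary); the premises hold there but the conclusion fails.

No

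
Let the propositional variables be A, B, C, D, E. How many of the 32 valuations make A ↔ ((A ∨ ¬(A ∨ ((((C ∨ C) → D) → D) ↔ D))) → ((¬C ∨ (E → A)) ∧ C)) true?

10

Initial set: {(A ↔ ((A ∨ ¬(A ∨ ((((C ∨ C) → D) → D) ↔ D))) → ((¬C ∨ (E → A)) ∧ C)))}.
(A ↔ ((A ∨ ¬(A ∨ ((((C ∨ C) → D) → D) ↔ D))) → ((¬C ∨ (E → A)) ∧ C))): β-rule — branch into A, ((A ∨ ¬(A ∨ ((((C ∨ C) → D) → D) ↔ D))) → ((¬C ∨ (E → A)) ∧ C))  //  ¬A, ¬((A ∨ ¬(A ∨ ((((C ∨ C) → D) → D) ↔ D))) → ((¬C ∨ (E → A)) ∧ C)).
  branch 1 (add A, ((A ∨ ¬(A ∨ ((((C ∨ C) → D) → D) ↔ D))) → ((¬C ∨ (E → A)) ∧ C))):
    ((A ∨ ¬(A ∨ ((((C ∨ C) → D) → D) ↔ D))) → ((¬C ∨ (E → A)) ∧ C)): β-rule — branch into ¬(A ∨ ¬(A ∨ ((((C ∨ C) → D) → D) ↔ D)))  //  ((¬C ∨ (E → A)) ∧ C).
      branch 1.1 (add ¬(A ∨ ¬(A ∨ ((((C ∨ C) → D) → D) ↔ D)))):
        ¬(A ∨ ¬(A ∨ ((((C ∨ C) → D) → D) ↔ D))): α-rule — add ¬A, ¬¬(A ∨ ((((C ∨ C) → D) → D) ↔ D)).
        × closes — contains both A and ¬A.
      branch 1.2 (add ((¬C ∨ (E → A)) ∧ C)):
        ((¬C ∨ (E → A)) ∧ C): α-rule — add (¬C ∨ (E → A)), C.
        (¬C ∨ (E → A)): β-rule — branch into ¬C  //  (E → A).
          branch 1.2.1 (add ¬C):
            × closes — contains both C and ¬C.
          branch 1.2.2 (add (E → A)):
            (E → A): β-rule — branch into ¬E  //  A.
              branch 1.2.2.1 (add ¬E):
                ○ open, literals {A=true, C=true, E=false}.
              branch 1.2.2.2 (add A):
                ○ open, literals {A=true, C=true}.
  branch 2 (add ¬A, ¬((A ∨ ¬(A ∨ ((((C ∨ C) → D) → D) ↔ D))) → ((¬C ∨ (E → A)) ∧ C))):
    ¬((A ∨ ¬(A ∨ ((((C ∨ C) → D) → D) ↔ D))) → ((¬C ∨ (E → A)) ∧ C)): α-rule — add (A ∨ ¬(A ∨ ((((C ∨ C) → D) → D) ↔ D))), ¬((¬C ∨ (E → A)) ∧ C).
    (A ∨ ¬(A ∨ ((((C ∨ C) → D) → D) ↔ D))): β-rule — branch into A  //  ¬(A ∨ ((((C ∨ C) → D) → D) ↔ D)).
      branch 2.1 (add A):
        × closes — contains both A and ¬A.
      branch 2.2 (add ¬(A ∨ ((((C ∨ C) → D) → D) ↔ D))):
        ¬(A ∨ ((((C ∨ C) → D) → D) ↔ D)): α-rule — add ¬A, ¬((((C ∨ C) → D) → D) ↔ D).
        ¬((¬C ∨ (E → A)) ∧ C): β-rule — branch into ¬(¬C ∨ (E → A))  //  ¬C.
          branch 2.2.1 (add ¬(¬C ∨ (E → A))):
            ¬(¬C ∨ (E → A)): α-rule — add ¬¬C, ¬(E → A).
            ¬(E → A): α-rule — add E, ¬A.
            ¬((((C ∨ C) → D) → D) ↔ D): β-rule — branch into (((C ∨ C) → D) → D), ¬D  //  ¬(((C ∨ C) → D) → D), D.
              branch 2.2.1.1 (add (((C ∨ C) → D) → D), ¬D):
                (((C ∨ C) → D) → D): β-rule — branch into ¬((C ∨ C) → D)  //  D.
                  branch 2.2.1.1.1 (add ¬((C ∨ C) → D)):
                    ¬((C ∨ C) → D): α-rule — add (C ∨ C), ¬D.
                    (C ∨ C): β-rule — branch into C  //  C.
                      branch 2.2.1.1.1.1 (add C):
                        ○ open, literals {A=false, C=true, D=false, E=true}.
                      branch 2.2.1.1.1.2 (add C):
                        ○ open, literals {A=false, C=true, D=false, E=true}.
                  branch 2.2.1.1.2 (add D):
                    × closes — contains both D and ¬D.
              branch 2.2.1.2 (add ¬(((C ∨ C) → D) → D), D):
                ¬(((C ∨ C) → D) → D): α-rule — add ((C ∨ C) → D), ¬D.
                × closes — contains both D and ¬D.
          branch 2.2.2 (add ¬C):
            ¬((((C ∨ C) → D) → D) ↔ D): β-rule — branch into (((C ∨ C) → D) → D), ¬D  //  ¬(((C ∨ C) → D) → D), D.
              branch 2.2.2.1 (add (((C ∨ C) → D) → D), ¬D):
                (((C ∨ C) → D) → D): β-rule — branch into ¬((C ∨ C) → D)  //  D.
                  branch 2.2.2.1.1 (add ¬((C ∨ C) → D)):
                    ¬((C ∨ C) → D): α-rule — add (C ∨ C), ¬D.
                    (C ∨ C): β-rule — branch into C  //  C.
                      branch 2.2.2.1.1.1 (add C):
                        × closes — contains both C and ¬C.
                      branch 2.2.2.1.1.2 (add C):
                        × closes — contains both C and ¬C.
                  branch 2.2.2.1.2 (add D):
                    × closes — contains both D and ¬D.
              branch 2.2.2.2 (add ¬(((C ∨ C) → D) → D), D):
                ¬(((C ∨ C) → D) → D): α-rule — add ((C ∨ C) → D), ¬D.
                × closes — contains both D and ¬D.
9 branches closed, 4 open.
Each open branch fixes some atoms; the unmentioned ones are free. Counting distinct full assignments: branch {A=true, C=true, E=false} (B, D) contributes 4 new; branch {A=true, C=true} (B, D, E) contributes 4 new; branch {A=false, C=true, D=false, E=true} (B) contributes 2 new; branch {A=false, C=true, D=false, E=true} (B) contributes 0 new. Total: 10.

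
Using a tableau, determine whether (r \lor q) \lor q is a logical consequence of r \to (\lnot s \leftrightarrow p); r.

Yes

Initial set: {(r \to (\lnot s \leftrightarrow p)); r; \lnot ((r \lor q) \lor q)}.
\lnot ((r \lor q) \lor q): α-rule — add \lnot (r \lor q), \lnot q.
\lnot (r \lor q): α-rule — add \lnot r, \lnot q.
× closes — contains both r and \lnot r.
All 1 branch closes.
Every branch closed, so the premises entail the conclusion.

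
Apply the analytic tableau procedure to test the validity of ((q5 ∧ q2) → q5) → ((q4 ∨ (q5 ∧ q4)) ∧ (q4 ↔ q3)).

Not valid

Assume the negation and expand:
Initial set: {¬(((q5 ∧ q2) → q5) → ((q4 ∨ (q5 ∧ q4)) ∧ (q4 ↔ q3)))}.
¬(((q5 ∧ q2) → q5) → ((q4 ∨ (q5 ∧ q4)) ∧ (q4 ↔ q3))): α-rule — add ((q5 ∧ q2) → q5), ¬((q4 ∨ (q5 ∧ q4)) ∧ (q4 ↔ q3)).
((q5 ∧ q2) → q5): β-rule — branch into ¬(q5 ∧ q2)  //  q5.
  branch 1 (add ¬(q5 ∧ q2)):
    ¬((q4 ∨ (q5 ∧ q4)) ∧ (q4 ↔ q3)): β-rule — branch into ¬(q4 ∨ (q5 ∧ q4))  //  ¬(q4 ↔ q3).
      branch 1.1 (add ¬(q4 ∨ (q5 ∧ q4))):
        ¬(q4 ∨ (q5 ∧ q4)): α-rule — add ¬q4, ¬(q5 ∧ q4).
        ¬(q5 ∧ q2): β-rule — branch into ¬q5  //  ¬q2.
          branch 1.1.1 (add ¬q5):
            ¬(q5 ∧ q4): β-rule — branch into ¬q5  //  ¬q4.
              branch 1.1.1.1 (add ¬q5):
                ○ open, literals {q4=0, q5=0}.
              branch 1.1.1.2 (add ¬q4):
                ○ open, literals {q4=0, q5=0}.
          branch 1.1.2 (add ¬q2):
            ¬(q5 ∧ q4): β-rule — branch into ¬q5  //  ¬q4.
              branch 1.1.2.1 (add ¬q5):
                ○ open, literals {q2=0, q4=0, q5=0}.
              branch 1.1.2.2 (add ¬q4):
                ○ open, literals {q2=0, q4=0}.
      branch 1.2 (add ¬(q4 ↔ q3)):
        ¬(q5 ∧ q2): β-rule — branch into ¬q5  //  ¬q2.
          branch 1.2.1 (add ¬q5):
            ¬(q4 ↔ q3): β-rule — branch into q4, ¬q3  //  ¬q4, q3.
              branch 1.2.1.1 (add q4, ¬q3):
                ○ open, literals {q3=0, q4=1, q5=0}.
              branch 1.2.1.2 (add ¬q4, q3):
                ○ open, literals {q3=1, q4=0, q5=0}.
          branch 1.2.2 (add ¬q2):
            ¬(q4 ↔ q3): β-rule — branch into q4, ¬q3  //  ¬q4, q3.
              branch 1.2.2.1 (add q4, ¬q3):
                ○ open, literals {q2=0, q3=0, q4=1}.
              branch 1.2.2.2 (add ¬q4, q3):
                ○ open, literals {q2=0, q3=1, q4=0}.
  branch 2 (add q5):
    ¬((q4 ∨ (q5 ∧ q4)) ∧ (q4 ↔ q3)): β-rule — branch into ¬(q4 ∨ (q5 ∧ q4))  //  ¬(q4 ↔ q3).
      branch 2.1 (add ¬(q4 ∨ (q5 ∧ q4))):
        ¬(q4 ∨ (q5 ∧ q4)): α-rule — add ¬q4, ¬(q5 ∧ q4).
        ¬(q5 ∧ q4): β-rule — branch into ¬q5  //  ¬q4.
          branch 2.1.1 (add ¬q5):
            × closes — contains both q5 and ¬q5.
          branch 2.1.2 (add ¬q4):
            ○ open, literals {q4=0, q5=1}.
      branch 2.2 (add ¬(q4 ↔ q3)):
        ¬(q4 ↔ q3): β-rule — branch into q4, ¬q3  //  ¬q4, q3.
          branch 2.2.1 (add q4, ¬q3):
            ○ open, literals {q3=0, q4=1, q5=1}.
          branch 2.2.2 (add ¬q4, q3):
            ○ open, literals {q3=1, q4=0, q5=1}.
1 branch closed, 11 open.
An open branch gives a countermodel: q4=0, q5=0 (unmentioned atoms arbitrary); under it the original formula is false.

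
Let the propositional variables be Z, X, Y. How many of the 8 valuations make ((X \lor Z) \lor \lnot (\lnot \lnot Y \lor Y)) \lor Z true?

Initial set: {(((X \lor Z) \lor \lnot (\lnot \lnot Y \lor Y)) \lor Z)}.
(((X \lor Z) \lor \lnot (\lnot \lnot Y \lor Y)) \lor Z): β-rule — branch into ((X \lor Z) \lor \lnot (\lnot \lnot Y \lor Y))  //  Z.
  branch 1 (add ((X \lor Z) \lor \lnot (\lnot \lnot Y \lor Y))):
    ((X \lor Z) \lor \lnot (\lnot \lnot Y \lor Y)): β-rule — branch into (X \lor Z)  //  \lnot (\lnot \lnot Y \lor Y).
      branch 1.1 (add (X \lor Z)):
        (X \lor Z): β-rule — branch into X  //  Z.
          branch 1.1.1 (add X):
            ○ open, literals {X=true}.
          branch 1.1.2 (add Z):
            ○ open, literals {Z=true}.
      branch 1.2 (add \lnot (\lnot \lnot Y \lor Y)):
        \lnot (\lnot \lnot Y \lor Y): α-rule — add \lnot \lnot \lnot Y, \lnot Y.
        \lnot \lnot \lnot Y: drop double negation, giving \lnot Y.
        ○ open, literals {Y=false}.
  branch 2 (add Z):
    ○ open, literals {Z=true}.
0 branches closed, 4 open.
Each open branch fixes some atoms; the unmentioned ones are free. Counting distinct full assignments: branch {X=true} (Z, Y) contributes 4 new; branch {Z=true} (X, Y) contributes 2 new; branch {Y=false} (Z, X) contributes 1 new; branch {Z=true} (X, Y) contributes 0 new. Total: 7.

7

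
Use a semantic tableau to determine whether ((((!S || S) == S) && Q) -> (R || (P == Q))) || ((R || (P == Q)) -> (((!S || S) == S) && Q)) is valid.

Assume the negation and expand:
Initial set: {F (((((!S || S) == S) && Q) -> (R || (P == Q))) || ((R || (P == Q)) -> (((!S || S) == S) && Q)))}.
F (((((!S || S) == S) && Q) -> (R || (P == Q))) || ((R || (P == Q)) -> (((!S || S) == S) && Q))): α-rule — add F ((((!S || S) == S) && Q) -> (R || (P == Q))), F ((R || (P == Q)) -> (((!S || S) == S) && Q)).
F ((((!S || S) == S) && Q) -> (R || (P == Q))): α-rule — add T (((!S || S) == S) && Q), F (R || (P == Q)).
F ((R || (P == Q)) -> (((!S || S) == S) && Q)): α-rule — add T (R || (P == Q)), F (((!S || S) == S) && Q).
T (((!S || S) == S) && Q): α-rule — add T ((!S || S) == S), T Q.
F (R || (P == Q)): α-rule — add F R, F (P == Q).
T (R || (P == Q)): β-rule — branch into T R  //  T (P == Q).
  branch 1 (add T R):
    × closes — contains both R and !R.
  branch 2 (add T (P == Q)):
    F (((!S || S) == S) && Q): β-rule — branch into F ((!S || S) == S)  //  F Q.
      branch 2.1 (add F ((!S || S) == S)):
        T ((!S || S) == S): β-rule — branch into T (!S || S), T S  //  F (!S || S), F S.
          branch 2.1.1 (add T (!S || S), T S):
            F (P == Q): β-rule — branch into T P, F Q  //  F P, T Q.
              branch 2.1.1.1 (add T P, F Q):
                × closes — contains both Q and !Q.
              branch 2.1.1.2 (add F P, T Q):
                T (P == Q): β-rule — branch into T P, T Q  //  F P, F Q.
                  branch 2.1.1.2.1 (add T P, T Q):
                    × closes — contains both P and !P.
                  branch 2.1.1.2.2 (add F P, F Q):
                    × closes — contains both Q and !Q.
          branch 2.1.2 (add F (!S || S), F S):
            F (!S || S): α-rule — add F !S, F S.
            × closes — contains both S and !S.
      branch 2.2 (add F Q):
        × closes — contains both Q and !Q.
All 6 branches close.
Every branch closed, so the negation is unsatisfiable and the formula is valid.

Valid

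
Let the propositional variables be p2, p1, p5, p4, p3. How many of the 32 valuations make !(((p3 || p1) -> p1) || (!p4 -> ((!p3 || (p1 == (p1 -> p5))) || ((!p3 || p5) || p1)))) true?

Initial set: {!(((p3 || p1) -> p1) || (!p4 -> ((!p3 || (p1 == (p1 -> p5))) || ((!p3 || p5) || p1))))}.
!(((p3 || p1) -> p1) || (!p4 -> ((!p3 || (p1 == (p1 -> p5))) || ((!p3 || p5) || p1)))): α-rule — add !((p3 || p1) -> p1), !(!p4 -> ((!p3 || (p1 == (p1 -> p5))) || ((!p3 || p5) || p1))).
!((p3 || p1) -> p1): α-rule — add (p3 || p1), !p1.
!(!p4 -> ((!p3 || (p1 == (p1 -> p5))) || ((!p3 || p5) || p1))): α-rule — add !p4, !((!p3 || (p1 == (p1 -> p5))) || ((!p3 || p5) || p1)).
!((!p3 || (p1 == (p1 -> p5))) || ((!p3 || p5) || p1)): α-rule — add !(!p3 || (p1 == (p1 -> p5))), !((!p3 || p5) || p1).
!(!p3 || (p1 == (p1 -> p5))): α-rule — add !!p3, !(p1 == (p1 -> p5)).
!((!p3 || p5) || p1): α-rule — add !(!p3 || p5), !p1.
!(!p3 || p5): α-rule — add !!p3, !p5.
(p3 || p1): β-rule — branch into p3  //  p1.
  branch 1 (add p3):
    !(p1 == (p1 -> p5)): β-rule — branch into p1, !(p1 -> p5)  //  !p1, (p1 -> p5).
      branch 1.1 (add p1, !(p1 -> p5)):
        × closes — contains both p1 and !p1.
      branch 1.2 (add !p1, (p1 -> p5)):
        (p1 -> p5): β-rule — branch into !p1  //  p5.
          branch 1.2.1 (add !p1):
            ○ open, literals {p1=false, p3=true, p4=false, p5=false}.
          branch 1.2.2 (add p5):
            × closes — contains both p5 and !p5.
  branch 2 (add p1):
    × closes — contains both p1 and !p1.
3 branches closed, 1 open.
Each open branch fixes some atoms; the unmentioned ones are free. Counting distinct full assignments: branch {p1=false, p3=true, p4=false, p5=false} (p2) contributes 2 new. Total: 2.

2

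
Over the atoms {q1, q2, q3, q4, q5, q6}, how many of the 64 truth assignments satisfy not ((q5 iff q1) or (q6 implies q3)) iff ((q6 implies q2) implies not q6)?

Initial set: {(not ((q5 iff q1) or (q6 implies q3)) iff ((q6 implies q2) implies not q6))}.
(not ((q5 iff q1) or (q6 implies q3)) iff ((q6 implies q2) implies not q6)): β-rule — branch into not ((q5 iff q1) or (q6 implies q3)), ((q6 implies q2) implies not q6)  //  not not ((q5 iff q1) or (q6 implies q3)), not ((q6 implies q2) implies not q6).
  branch 1 (add not ((q5 iff q1) or (q6 implies q3)), ((q6 implies q2) implies not q6)):
    not ((q5 iff q1) or (q6 implies q3)): α-rule — add not (q5 iff q1), not (q6 implies q3).
    not (q6 implies q3): α-rule — add q6, not q3.
    ((q6 implies q2) implies not q6): β-rule — branch into not (q6 implies q2)  //  not q6.
      branch 1.1 (add not (q6 implies q2)):
        not (q6 implies q2): α-rule — add q6, not q2.
        not (q5 iff q1): β-rule — branch into q5, not q1  //  not q5, q1.
          branch 1.1.1 (add q5, not q1):
            ○ open, literals {q1=0, q2=0, q3=0, q5=1, q6=1}.
          branch 1.1.2 (add not q5, q1):
            ○ open, literals {q1=1, q2=0, q3=0, q5=0, q6=1}.
      branch 1.2 (add not q6):
        × closes — contains both q6 and not q6.
  branch 2 (add not not ((q5 iff q1) or (q6 implies q3)), not ((q6 implies q2) implies not q6)):
    not ((q6 implies q2) implies not q6): α-rule — add (q6 implies q2), not not q6.
    not not ((q5 iff q1) or (q6 implies q3)): β-rule — branch into (q5 iff q1)  //  (q6 implies q3).
      branch 2.1 (add (q5 iff q1)):
        (q6 implies q2): β-rule — branch into not q6  //  q2.
          branch 2.1.1 (add not q6):
            × closes — contains both q6 and not q6.
          branch 2.1.2 (add q2):
            (q5 iff q1): β-rule — branch into q5, q1  //  not q5, not q1.
              branch 2.1.2.1 (add q5, q1):
                ○ open, literals {q1=1, q2=1, q5=1, q6=1}.
              branch 2.1.2.2 (add not q5, not q1):
                ○ open, literals {q1=0, q2=1, q5=0, q6=1}.
      branch 2.2 (add (q6 implies q3)):
        (q6 implies q2): β-rule — branch into not q6  //  q2.
          branch 2.2.1 (add not q6):
            × closes — contains both q6 and not q6.
          branch 2.2.2 (add q2):
            (q6 implies q3): β-rule — branch into not q6  //  q3.
              branch 2.2.2.1 (add not q6):
                × closes — contains both q6 and not q6.
              branch 2.2.2.2 (add q3):
                ○ open, literals {q2=1, q3=1, q6=1}.
4 branches closed, 5 open.
Each open branch fixes some atoms; the unmentioned ones are free. Counting distinct full assignments: branch {q1=0, q2=0, q3=0, q5=1, q6=1} (q4) contributes 2 new; branch {q1=1, q2=0, q3=0, q5=0, q6=1} (q4) contributes 2 new; branch {q1=1, q2=1, q5=1, q6=1} (q3, q4) contributes 4 new; branch {q1=0, q2=1, q5=0, q6=1} (q3, q4) contributes 4 new; branch {q2=1, q3=1, q6=1} (q1, q4, q5) contributes 4 new. Total: 16.

16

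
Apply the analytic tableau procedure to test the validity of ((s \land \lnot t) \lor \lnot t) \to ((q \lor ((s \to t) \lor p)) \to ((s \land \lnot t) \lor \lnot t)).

Assume the negation and expand:
Initial set: {F (((s \land \lnot t) \lor \lnot t) \to ((q \lor ((s \to t) \lor p)) \to ((s \land \lnot t) \lor \lnot t)))}.
F (((s \land \lnot t) \lor \lnot t) \to ((q \lor ((s \to t) \lor p)) \to ((s \land \lnot t) \lor \lnot t))): α-rule — add T ((s \land \lnot t) \lor \lnot t), F ((q \lor ((s \to t) \lor p)) \to ((s \land \lnot t) \lor \lnot t)).
F ((q \lor ((s \to t) \lor p)) \to ((s \land \lnot t) \lor \lnot t)): α-rule — add T (q \lor ((s \to t) \lor p)), F ((s \land \lnot t) \lor \lnot t).
F ((s \land \lnot t) \lor \lnot t): α-rule — add F (s \land \lnot t), F \lnot t.
T ((s \land \lnot t) \lor \lnot t): β-rule — branch into T (s \land \lnot t)  //  T \lnot t.
  branch 1 (add T (s \land \lnot t)):
    T (s \land \lnot t): α-rule — add T s, T \lnot t.
    × closes — contains both t and \lnot t.
  branch 2 (add T \lnot t):
    × closes — contains both t and \lnot t.
All 2 branches close.
Every branch closed, so the negation is unsatisfiable and the formula is valid.

Valid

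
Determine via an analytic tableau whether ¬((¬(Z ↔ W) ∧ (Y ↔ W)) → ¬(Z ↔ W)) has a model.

Initial set: {T ¬((¬(Z ↔ W) ∧ (Y ↔ W)) → ¬(Z ↔ W))}.
T ¬((¬(Z ↔ W) ∧ (Y ↔ W)) → ¬(Z ↔ W)): α-rule — add T (¬(Z ↔ W) ∧ (Y ↔ W)), F ¬(Z ↔ W).
T (¬(Z ↔ W) ∧ (Y ↔ W)): α-rule — add T ¬(Z ↔ W), T (Y ↔ W).
F ¬(Z ↔ W): β-rule — branch into T Z, T W  //  F Z, F W.
  branch 1 (add T Z, T W):
    T ¬(Z ↔ W): β-rule — branch into T Z, F W  //  F Z, T W.
      branch 1.1 (add T Z, F W):
        × closes — contains both W and ¬W.
      branch 1.2 (add F Z, T W):
        × closes — contains both Z and ¬Z.
  branch 2 (add F Z, F W):
    T ¬(Z ↔ W): β-rule — branch into T Z, F W  //  F Z, T W.
      branch 2.1 (add T Z, F W):
        × closes — contains both Z and ¬Z.
      branch 2.2 (add F Z, T W):
        × closes — contains both W and ¬W.
All 4 branches close.
Every branch closed; the formula is unsatisfiable.

Unsatisfiable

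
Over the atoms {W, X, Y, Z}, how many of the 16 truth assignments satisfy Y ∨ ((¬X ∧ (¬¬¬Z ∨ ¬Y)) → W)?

Initial set: {(Y ∨ ((¬X ∧ (¬¬¬Z ∨ ¬Y)) → W))}.
(Y ∨ ((¬X ∧ (¬¬¬Z ∨ ¬Y)) → W)): β-rule — branch into Y  //  ((¬X ∧ (¬¬¬Z ∨ ¬Y)) → W).
  branch 1 (add Y):
    ○ open, literals {Y=1}.
  branch 2 (add ((¬X ∧ (¬¬¬Z ∨ ¬Y)) → W)):
    ((¬X ∧ (¬¬¬Z ∨ ¬Y)) → W): β-rule — branch into ¬(¬X ∧ (¬¬¬Z ∨ ¬Y))  //  W.
      branch 2.1 (add ¬(¬X ∧ (¬¬¬Z ∨ ¬Y))):
        ¬(¬X ∧ (¬¬¬Z ∨ ¬Y)): β-rule — branch into ¬¬X  //  ¬(¬¬¬Z ∨ ¬Y).
          branch 2.1.1 (add ¬¬X):
            ○ open, literals {X=1}.
          branch 2.1.2 (add ¬(¬¬¬Z ∨ ¬Y)):
            ¬(¬¬¬Z ∨ ¬Y): α-rule — add ¬¬¬¬Z, ¬¬Y.
            ¬¬¬¬Z: drop double negation, giving ¬¬Z.
            ○ open, literals {Y=1, Z=1}.
      branch 2.2 (add W):
        ○ open, literals {W=1}.
0 branches closed, 4 open.
Each open branch fixes some atoms; the unmentioned ones are free. Counting distinct full assignments: branch {Y=1} (W, X, Z) contributes 8 new; branch {X=1} (W, Y, Z) contributes 4 new; branch {Y=1, Z=1} (W, X) contributes 0 new; branch {W=1} (X, Y, Z) contributes 2 new. Total: 14.

14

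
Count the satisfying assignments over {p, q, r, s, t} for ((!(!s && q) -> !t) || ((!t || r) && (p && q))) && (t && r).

3

Initial set: {(((!(!s && q) -> !t) || ((!t || r) && (p && q))) && (t && r))}.
(((!(!s && q) -> !t) || ((!t || r) && (p && q))) && (t && r)): α-rule — add ((!(!s && q) -> !t) || ((!t || r) && (p && q))), (t && r).
(t && r): α-rule — add t, r.
((!(!s && q) -> !t) || ((!t || r) && (p && q))): β-rule — branch into (!(!s && q) -> !t)  //  ((!t || r) && (p && q)).
  branch 1 (add (!(!s && q) -> !t)):
    (!(!s && q) -> !t): β-rule — branch into !!(!s && q)  //  !t.
      branch 1.1 (add !!(!s && q)):
        !!(!s && q): α-rule — add !s, q.
        ○ open, literals {q=T, r=T, s=F, t=T}.
      branch 1.2 (add !t):
        × closes — contains both t and !t.
  branch 2 (add ((!t || r) && (p && q))):
    ((!t || r) && (p && q)): α-rule — add (!t || r), (p && q).
    (p && q): α-rule — add p, q.
    (!t || r): β-rule — branch into !t  //  r.
      branch 2.1 (add !t):
        × closes — contains both t and !t.
      branch 2.2 (add r):
        ○ open, literals {p=T, q=T, r=T, t=T}.
2 branches closed, 2 open.
Each open branch fixes some atoms; the unmentioned ones are free. Counting distinct full assignments: branch {q=T, r=T, s=F, t=T} (p) contributes 2 new; branch {p=T, q=T, r=T, t=T} (s) contributes 1 new. Total: 3.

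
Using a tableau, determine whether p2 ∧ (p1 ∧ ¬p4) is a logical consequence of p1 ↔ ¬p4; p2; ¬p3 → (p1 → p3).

Initial set: {(p1 ↔ ¬p4); p2; (¬p3 → (p1 → p3)); ¬(p2 ∧ (p1 ∧ ¬p4))}.
(p1 ↔ ¬p4): β-rule — branch into p1, ¬p4  //  ¬p1, ¬¬p4.
  branch 1 (add p1, ¬p4):
    (¬p3 → (p1 → p3)): β-rule — branch into ¬¬p3  //  (p1 → p3).
      branch 1.1 (add ¬¬p3):
        ¬(p2 ∧ (p1 ∧ ¬p4)): β-rule — branch into ¬p2  //  ¬(p1 ∧ ¬p4).
          branch 1.1.1 (add ¬p2):
            × closes — contains both p2 and ¬p2.
          branch 1.1.2 (add ¬(p1 ∧ ¬p4)):
            ¬(p1 ∧ ¬p4): β-rule — branch into ¬p1  //  ¬¬p4.
              branch 1.1.2.1 (add ¬p1):
                × closes — contains both p1 and ¬p1.
              branch 1.1.2.2 (add ¬¬p4):
                × closes — contains both p4 and ¬p4.
      branch 1.2 (add (p1 → p3)):
        ¬(p2 ∧ (p1 ∧ ¬p4)): β-rule — branch into ¬p2  //  ¬(p1 ∧ ¬p4).
          branch 1.2.1 (add ¬p2):
            × closes — contains both p2 and ¬p2.
          branch 1.2.2 (add ¬(p1 ∧ ¬p4)):
            (p1 → p3): β-rule — branch into ¬p1  //  p3.
              branch 1.2.2.1 (add ¬p1):
                × closes — contains both p1 and ¬p1.
              branch 1.2.2.2 (add p3):
                ¬(p1 ∧ ¬p4): β-rule — branch into ¬p1  //  ¬¬p4.
                  branch 1.2.2.2.1 (add ¬p1):
                    × closes — contains both p1 and ¬p1.
                  branch 1.2.2.2.2 (add ¬¬p4):
                    × closes — contains both p4 and ¬p4.
  branch 2 (add ¬p1, ¬¬p4):
    (¬p3 → (p1 → p3)): β-rule — branch into ¬¬p3  //  (p1 → p3).
      branch 2.1 (add ¬¬p3):
        ¬(p2 ∧ (p1 ∧ ¬p4)): β-rule — branch into ¬p2  //  ¬(p1 ∧ ¬p4).
          branch 2.1.1 (add ¬p2):
            × closes — contains both p2 and ¬p2.
          branch 2.1.2 (add ¬(p1 ∧ ¬p4)):
            ¬(p1 ∧ ¬p4): β-rule — branch into ¬p1  //  ¬¬p4.
              branch 2.1.2.1 (add ¬p1):
                ○ open, literals {p1=F, p2=T, p3=T, p4=T}.
              branch 2.1.2.2 (add ¬¬p4):
                ○ open, literals {p1=F, p2=T, p3=T, p4=T}.
      branch 2.2 (add (p1 → p3)):
        ¬(p2 ∧ (p1 ∧ ¬p4)): β-rule — branch into ¬p2  //  ¬(p1 ∧ ¬p4).
          branch 2.2.1 (add ¬p2):
            × closes — contains both p2 and ¬p2.
          branch 2.2.2 (add ¬(p1 ∧ ¬p4)):
            (p1 → p3): β-rule — branch into ¬p1  //  p3.
              branch 2.2.2.1 (add ¬p1):
                ¬(p1 ∧ ¬p4): β-rule — branch into ¬p1  //  ¬¬p4.
                  branch 2.2.2.1.1 (add ¬p1):
                    ○ open, literals {p1=F, p2=T, p4=T}.
                  branch 2.2.2.1.2 (add ¬¬p4):
                    ○ open, literals {p1=F, p2=T, p4=T}.
              branch 2.2.2.2 (add p3):
                ¬(p1 ∧ ¬p4): β-rule — branch into ¬p1  //  ¬¬p4.
                  branch 2.2.2.2.1 (add ¬p1):
                    ○ open, literals {p1=F, p2=T, p3=T, p4=T}.
                  branch 2.2.2.2.2 (add ¬¬p4):
                    ○ open, literals {p1=F, p2=T, p3=T, p4=T}.
9 branches closed, 6 open.
An open branch gives a countermodel: p1=F, p2=T, p3=T, p4=T (unmentioned atoms arbitrary); the premises hold there but the conclusion fails.

No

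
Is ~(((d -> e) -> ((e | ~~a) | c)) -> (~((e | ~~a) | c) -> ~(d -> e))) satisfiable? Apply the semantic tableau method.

Initial set: {~(((d -> e) -> ((e | ~~a) | c)) -> (~((e | ~~a) | c) -> ~(d -> e)))}.
~(((d -> e) -> ((e | ~~a) | c)) -> (~((e | ~~a) | c) -> ~(d -> e))): α-rule — add ((d -> e) -> ((e | ~~a) | c)), ~(~((e | ~~a) | c) -> ~(d -> e)).
~(~((e | ~~a) | c) -> ~(d -> e)): α-rule — add ~((e | ~~a) | c), ~~(d -> e).
~((e | ~~a) | c): α-rule — add ~(e | ~~a), ~c.
~(e | ~~a): α-rule — add ~e, ~~~a.
~~~a: drop double negation, giving ~a.
((d -> e) -> ((e | ~~a) | c)): β-rule — branch into ~(d -> e)  //  ((e | ~~a) | c).
  branch 1 (add ~(d -> e)):
    ~(d -> e): α-rule — add d, ~e.
    ~~(d -> e): β-rule — branch into ~d  //  e.
      branch 1.1 (add ~d):
        × closes — contains both d and ~d.
      branch 1.2 (add e):
        × closes — contains both e and ~e.
  branch 2 (add ((e | ~~a) | c)):
    ~~(d -> e): β-rule — branch into ~d  //  e.
      branch 2.1 (add ~d):
        ((e | ~~a) | c): β-rule — branch into (e | ~~a)  //  c.
          branch 2.1.1 (add (e | ~~a)):
            (e | ~~a): β-rule — branch into e  //  ~~a.
              branch 2.1.1.1 (add e):
                × closes — contains both e and ~e.
              branch 2.1.1.2 (add ~~a):
                ~~a: drop double negation, giving a.
                × closes — contains both a and ~a.
          branch 2.1.2 (add c):
            × closes — contains both c and ~c.
      branch 2.2 (add e):
        × closes — contains both e and ~e.
All 6 branches close.
Every branch closed; the formula is unsatisfiable.

Unsatisfiable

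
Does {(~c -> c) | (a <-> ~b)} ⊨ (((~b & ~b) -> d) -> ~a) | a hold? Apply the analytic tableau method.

Initial set: {((~c -> c) | (a <-> ~b)); ~((((~b & ~b) -> d) -> ~a) | a)}.
~((((~b & ~b) -> d) -> ~a) | a): α-rule — add ~(((~b & ~b) -> d) -> ~a), ~a.
~(((~b & ~b) -> d) -> ~a): α-rule — add ((~b & ~b) -> d), ~~a.
× closes — contains both a and ~a.
All 1 branch closes.
Every branch closed, so the premises entail the conclusion.

Yes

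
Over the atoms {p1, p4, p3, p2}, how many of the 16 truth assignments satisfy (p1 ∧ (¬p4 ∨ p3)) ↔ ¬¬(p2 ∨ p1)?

10

Initial set: {((p1 ∧ (¬p4 ∨ p3)) ↔ ¬¬(p2 ∨ p1))}.
((p1 ∧ (¬p4 ∨ p3)) ↔ ¬¬(p2 ∨ p1)): β-rule — branch into (p1 ∧ (¬p4 ∨ p3)), ¬¬(p2 ∨ p1)  //  ¬(p1 ∧ (¬p4 ∨ p3)), ¬¬¬(p2 ∨ p1).
  branch 1 (add (p1 ∧ (¬p4 ∨ p3)), ¬¬(p2 ∨ p1)):
    (p1 ∧ (¬p4 ∨ p3)): α-rule — add p1, (¬p4 ∨ p3).
    ¬¬(p2 ∨ p1): drop double negation, giving (p2 ∨ p1).
    (¬p4 ∨ p3): β-rule — branch into ¬p4  //  p3.
      branch 1.1 (add ¬p4):
        (p2 ∨ p1): β-rule — branch into p2  //  p1.
          branch 1.1.1 (add p2):
            ○ open, literals {p1=1, p2=1, p4=0}.
          branch 1.1.2 (add p1):
            ○ open, literals {p1=1, p4=0}.
      branch 1.2 (add p3):
        (p2 ∨ p1): β-rule — branch into p2  //  p1.
          branch 1.2.1 (add p2):
            ○ open, literals {p1=1, p2=1, p3=1}.
          branch 1.2.2 (add p1):
            ○ open, literals {p1=1, p3=1}.
  branch 2 (add ¬(p1 ∧ (¬p4 ∨ p3)), ¬¬¬(p2 ∨ p1)):
    ¬¬¬(p2 ∨ p1): drop double negation, giving ¬(p2 ∨ p1).
    ¬(p2 ∨ p1): α-rule — add ¬p2, ¬p1.
    ¬(p1 ∧ (¬p4 ∨ p3)): β-rule — branch into ¬p1  //  ¬(¬p4 ∨ p3).
      branch 2.1 (add ¬p1):
        ○ open, literals {p1=0, p2=0}.
      branch 2.2 (add ¬(¬p4 ∨ p3)):
        ¬(¬p4 ∨ p3): α-rule — add ¬¬p4, ¬p3.
        ○ open, literals {p1=0, p2=0, p3=0, p4=1}.
0 branches closed, 6 open.
Each open branch fixes some atoms; the unmentioned ones are free. Counting distinct full assignments: branch {p1=1, p2=1, p4=0} (p3) contributes 2 new; branch {p1=1, p4=0} (p3, p2) contributes 2 new; branch {p1=1, p2=1, p3=1} (p4) contributes 1 new; branch {p1=1, p3=1} (p4, p2) contributes 1 new; branch {p1=0, p2=0} (p4, p3) contributes 4 new; branch {p1=0, p2=0, p3=0, p4=1} (none free) contributes 0 new. Total: 10.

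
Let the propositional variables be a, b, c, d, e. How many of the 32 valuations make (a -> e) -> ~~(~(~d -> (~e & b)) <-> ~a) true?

18

Initial set: {((a -> e) -> ~~(~(~d -> (~e & b)) <-> ~a))}.
((a -> e) -> ~~(~(~d -> (~e & b)) <-> ~a)): β-rule — branch into ~(a -> e)  //  ~~(~(~d -> (~e & b)) <-> ~a).
  branch 1 (add ~(a -> e)):
    ~(a -> e): α-rule — add a, ~e.
    ○ open, literals {a=true, e=false}.
  branch 2 (add ~~(~(~d -> (~e & b)) <-> ~a)):
    ~~(~(~d -> (~e & b)) <-> ~a): drop double negation, giving (~(~d -> (~e & b)) <-> ~a).
    (~(~d -> (~e & b)) <-> ~a): β-rule — branch into ~(~d -> (~e & b)), ~a  //  ~~(~d -> (~e & b)), ~~a.
      branch 2.1 (add ~(~d -> (~e & b)), ~a):
        ~(~d -> (~e & b)): α-rule — add ~d, ~(~e & b).
        ~(~e & b): β-rule — branch into ~~e  //  ~b.
          branch 2.1.1 (add ~~e):
            ○ open, literals {a=false, d=false, e=true}.
          branch 2.1.2 (add ~b):
            ○ open, literals {a=false, b=false, d=false}.
      branch 2.2 (add ~~(~d -> (~e & b)), ~~a):
        ~~(~d -> (~e & b)): β-rule — branch into ~~d  //  (~e & b).
          branch 2.2.1 (add ~~d):
            ○ open, literals {a=true, d=true}.
          branch 2.2.2 (add (~e & b)):
            (~e & b): α-rule — add ~e, b.
            ○ open, literals {a=true, b=true, e=false}.
0 branches closed, 5 open.
Each open branch fixes some atoms; the unmentioned ones are free. Counting distinct full assignments: branch {a=true, e=false} (b, c, d) contributes 8 new; branch {a=false, d=false, e=true} (b, c) contributes 4 new; branch {a=false, b=false, d=false} (c, e) contributes 2 new; branch {a=true, d=true} (b, c, e) contributes 4 new; branch {a=true, b=true, e=false} (c, d) contributes 0 new. Total: 18.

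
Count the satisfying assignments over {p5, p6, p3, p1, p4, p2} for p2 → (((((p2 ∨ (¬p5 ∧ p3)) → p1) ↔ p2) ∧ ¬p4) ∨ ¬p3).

52

Initial set: {T (p2 → (((((p2 ∨ (¬p5 ∧ p3)) → p1) ↔ p2) ∧ ¬p4) ∨ ¬p3))}.
T (p2 → (((((p2 ∨ (¬p5 ∧ p3)) → p1) ↔ p2) ∧ ¬p4) ∨ ¬p3)): β-rule — branch into F p2  //  T (((((p2 ∨ (¬p5 ∧ p3)) → p1) ↔ p2) ∧ ¬p4) ∨ ¬p3).
  branch 1 (add F p2):
    ○ open, literals {p2=F}.
  branch 2 (add T (((((p2 ∨ (¬p5 ∧ p3)) → p1) ↔ p2) ∧ ¬p4) ∨ ¬p3)):
    T (((((p2 ∨ (¬p5 ∧ p3)) → p1) ↔ p2) ∧ ¬p4) ∨ ¬p3): β-rule — branch into T ((((p2 ∨ (¬p5 ∧ p3)) → p1) ↔ p2) ∧ ¬p4)  //  T ¬p3.
      branch 2.1 (add T ((((p2 ∨ (¬p5 ∧ p3)) → p1) ↔ p2) ∧ ¬p4)):
        T ((((p2 ∨ (¬p5 ∧ p3)) → p1) ↔ p2) ∧ ¬p4): α-rule — add T (((p2 ∨ (¬p5 ∧ p3)) → p1) ↔ p2), T ¬p4.
        T (((p2 ∨ (¬p5 ∧ p3)) → p1) ↔ p2): β-rule — branch into T ((p2 ∨ (¬p5 ∧ p3)) → p1), T p2  //  F ((p2 ∨ (¬p5 ∧ p3)) → p1), F p2.
          branch 2.1.1 (add T ((p2 ∨ (¬p5 ∧ p3)) → p1), T p2):
            T ((p2 ∨ (¬p5 ∧ p3)) → p1): β-rule — branch into F (p2 ∨ (¬p5 ∧ p3))  //  T p1.
              branch 2.1.1.1 (add F (p2 ∨ (¬p5 ∧ p3))):
                F (p2 ∨ (¬p5 ∧ p3)): α-rule — add F p2, F (¬p5 ∧ p3).
                × closes — contains both p2 and ¬p2.
              branch 2.1.1.2 (add T p1):
                ○ open, literals {p1=T, p2=T, p4=F}.
          branch 2.1.2 (add F ((p2 ∨ (¬p5 ∧ p3)) → p1), F p2):
            F ((p2 ∨ (¬p5 ∧ p3)) → p1): α-rule — add T (p2 ∨ (¬p5 ∧ p3)), F p1.
            T (p2 ∨ (¬p5 ∧ p3)): β-rule — branch into T p2  //  T (¬p5 ∧ p3).
              branch 2.1.2.1 (add T p2):
                × closes — contains both p2 and ¬p2.
              branch 2.1.2.2 (add T (¬p5 ∧ p3)):
                T (¬p5 ∧ p3): α-rule — add T ¬p5, T p3.
                ○ open, literals {p1=F, p2=F, p3=T, p4=F, p5=F}.
      branch 2.2 (add T ¬p3):
        ○ open, literals {p3=F}.
2 branches closed, 4 open.
Each open branch fixes some atoms; the unmentioned ones are free. Counting distinct full assignments: branch {p2=F} (p5, p6, p3, p1, p4) contributes 32 new; branch {p1=T, p2=T, p4=F} (p5, p6, p3) contributes 8 new; branch {p1=F, p2=F, p3=T, p4=F, p5=F} (p6) contributes 0 new; branch {p3=F} (p5, p6, p1, p4, p2) contributes 12 new. Total: 52.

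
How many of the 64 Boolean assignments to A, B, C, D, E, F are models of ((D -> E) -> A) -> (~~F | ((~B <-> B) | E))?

52

Initial set: {(((D -> E) -> A) -> (~~F | ((~B <-> B) | E)))}.
(((D -> E) -> A) -> (~~F | ((~B <-> B) | E))): β-rule — branch into ~((D -> E) -> A)  //  (~~F | ((~B <-> B) | E)).
  branch 1 (add ~((D -> E) -> A)):
    ~((D -> E) -> A): α-rule — add (D -> E), ~A.
    (D -> E): β-rule — branch into ~D  //  E.
      branch 1.1 (add ~D):
        ○ open, literals {A=F, D=F}.
      branch 1.2 (add E):
        ○ open, literals {A=F, E=T}.
  branch 2 (add (~~F | ((~B <-> B) | E))):
    (~~F | ((~B <-> B) | E)): β-rule — branch into ~~F  //  ((~B <-> B) | E).
      branch 2.1 (add ~~F):
        ~~F: drop double negation, giving F.
        ○ open, literals {F=T}.
      branch 2.2 (add ((~B <-> B) | E)):
        ((~B <-> B) | E): β-rule — branch into (~B <-> B)  //  E.
          branch 2.2.1 (add (~B <-> B)):
            (~B <-> B): β-rule — branch into ~B, B  //  ~~B, ~B.
              branch 2.2.1.1 (add ~B, B):
                × closes — contains both B and ~B.
              branch 2.2.1.2 (add ~~B, ~B):
                × closes — contains both B and ~B.
          branch 2.2.2 (add E):
            ○ open, literals {E=T}.
2 branches closed, 4 open.
Each open branch fixes some atoms; the unmentioned ones are free. Counting distinct full assignments: branch {A=F, D=F} (B, C, E, F) contributes 16 new; branch {A=F, E=T} (B, C, D, F) contributes 8 new; branch {F=T} (A, B, C, D, E) contributes 20 new; branch {E=T} (A, B, C, D, F) contributes 8 new. Total: 52.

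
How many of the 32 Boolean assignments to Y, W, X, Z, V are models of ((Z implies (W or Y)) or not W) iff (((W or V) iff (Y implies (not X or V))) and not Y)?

12

Initial set: {(((Z implies (W or Y)) or not W) iff (((W or V) iff (Y implies (not X or V))) and not Y))}.
(((Z implies (W or Y)) or not W) iff (((W or V) iff (Y implies (not X or V))) and not Y)): β-rule — branch into ((Z implies (W or Y)) or not W), (((W or V) iff (Y implies (not X or V))) and not Y)  //  not ((Z implies (W or Y)) or not W), not (((W or V) iff (Y implies (not X or V))) and not Y).
  branch 1 (add ((Z implies (W or Y)) or not W), (((W or V) iff (Y implies (not X or V))) and not Y)):
    (((W or V) iff (Y implies (not X or V))) and not Y): α-rule — add ((W or V) iff (Y implies (not X or V))), not Y.
    ((Z implies (W or Y)) or not W): β-rule — branch into (Z implies (W or Y))  //  not W.
      branch 1.1 (add (Z implies (W or Y))):
        ((W or V) iff (Y implies (not X or V))): β-rule — branch into (W or V), (Y implies (not X or V))  //  not (W or V), not (Y implies (not X or V)).
          branch 1.1.1 (add (W or V), (Y implies (not X or V))):
            (Z implies (W or Y)): β-rule — branch into not Z  //  (W or Y).
              branch 1.1.1.1 (add not Z):
                (W or V): β-rule — branch into W  //  V.
                  branch 1.1.1.1.1 (add W):
                    (Y implies (not X or V)): β-rule — branch into not Y  //  (not X or V).
                      branch 1.1.1.1.1.1 (add not Y):
                        ○ open, literals {W=T, Y=F, Z=F}.
                      branch 1.1.1.1.1.2 (add (not X or V)):
                        (not X or V): β-rule — branch into not X  //  V.
                          branch 1.1.1.1.1.2.1 (add not X):
                            ○ open, literals {W=T, X=F, Y=F, Z=F}.
                          branch 1.1.1.1.1.2.2 (add V):
                            ○ open, literals {V=T, W=T, Y=F, Z=F}.
                  branch 1.1.1.1.2 (add V):
                    (Y implies (not X or V)): β-rule — branch into not Y  //  (not X or V).
                      branch 1.1.1.1.2.1 (add not Y):
                        ○ open, literals {V=T, Y=F, Z=F}.
                      branch 1.1.1.1.2.2 (add (not X or V)):
                        (not X or V): β-rule — branch into not X  //  V.
                          branch 1.1.1.1.2.2.1 (add not X):
                            ○ open, literals {V=T, X=F, Y=F, Z=F}.
                          branch 1.1.1.1.2.2.2 (add V):
                            ○ open, literals {V=T, Y=F, Z=F}.
              branch 1.1.1.2 (add (W or Y)):
                (W or V): β-rule — branch into W  //  V.
                  branch 1.1.1.2.1 (add W):
                    (Y implies (not X or V)): β-rule — branch into not Y  //  (not X or V).
                      branch 1.1.1.2.1.1 (add not Y):
                        (W or Y): β-rule — branch into W  //  Y.
                          branch 1.1.1.2.1.1.1 (add W):
                            ○ open, literals {W=T, Y=F}.
                          branch 1.1.1.2.1.1.2 (add Y):
                            × closes — contains both Y and not Y.
                      branch 1.1.1.2.1.2 (add (not X or V)):
                        (W or Y): β-rule — branch into W  //  Y.
                          branch 1.1.1.2.1.2.1 (add W):
                            (not X or V): β-rule — branch into not X  //  V.
                              branch 1.1.1.2.1.2.1.1 (add not X):
                                ○ open, literals {W=T, X=F, Y=F}.
                              branch 1.1.1.2.1.2.1.2 (add V):
                                ○ open, literals {V=T, W=T, Y=F}.
                          branch 1.1.1.2.1.2.2 (add Y):
                            × closes — contains both Y and not Y.
                  branch 1.1.1.2.2 (add V):
                    (Y implies (not X or V)): β-rule — branch into not Y  //  (not X or V).
                      branch 1.1.1.2.2.1 (add not Y):
                        (W or Y): β-rule — branch into W  //  Y.
                          branch 1.1.1.2.2.1.1 (add W):
                            ○ open, literals {V=T, W=T, Y=F}.
                          branch 1.1.1.2.2.1.2 (add Y):
                            × closes — contains both Y and not Y.
                      branch 1.1.1.2.2.2 (add (not X or V)):
                        (W or Y): β-rule — branch into W  //  Y.
                          branch 1.1.1.2.2.2.1 (add W):
                            (not X or V): β-rule — branch into not X  //  V.
                              branch 1.1.1.2.2.2.1.1 (add not X):
                                ○ open, literals {V=T, W=T, X=F, Y=F}.
                              branch 1.1.1.2.2.2.1.2 (add V):
                                ○ open, literals {V=T, W=T, Y=F}.
                          branch 1.1.1.2.2.2.2 (add Y):
                            × closes — contains both Y and not Y.
          branch 1.1.2 (add not (W or V), not (Y implies (not X or V))):
            not (W or V): α-rule — add not W, not V.
            not (Y implies (not X or V)): α-rule — add Y, not (not X or V).
            × closes — contains both Y and not Y.
      branch 1.2 (add not W):
        ((W or V) iff (Y implies (not X or V))): β-rule — branch into (W or V), (Y implies (not X or V))  //  not (W or V), not (Y implies (not X or V)).
          branch 1.2.1 (add (W or V), (Y implies (not X or V))):
            (W or V): β-rule — branch into W  //  V.
              branch 1.2.1.1 (add W):
                × closes — contains both W and not W.
              branch 1.2.1.2 (add V):
                (Y implies (not X or V)): β-rule — branch into not Y  //  (not X or V).
                  branch 1.2.1.2.1 (add not Y):
                    ○ open, literals {V=T, W=F, Y=F}.
                  branch 1.2.1.2.2 (add (not X or V)):
                    (not X or V): β-rule — branch into not X  //  V.
                      branch 1.2.1.2.2.1 (add not X):
                        ○ open, literals {V=T, W=F, X=F, Y=F}.
                      branch 1.2.1.2.2.2 (add V):
                        ○ open, literals {V=T, W=F, Y=F}.
          branch 1.2.2 (add not (W or V), not (Y implies (not X or V))):
            not (W or V): α-rule — add not W, not V.
            not (Y implies (not X or V)): α-rule — add Y, not (not X or V).
            × closes — contains both Y and not Y.
  branch 2 (add not ((Z implies (W or Y)) or not W), not (((W or V) iff (Y implies (not X or V))) and not Y)):
    not ((Z implies (W or Y)) or not W): α-rule — add not (Z implies (W or Y)), not not W.
    not (Z implies (W or Y)): α-rule — add Z, not (W or Y).
    not (W or Y): α-rule — add not W, not Y.
    × closes — contains both W and not W.
8 branches closed, 15 open.
Each open branch fixes some atoms; the unmentioned ones are free. Counting distinct full assignments: branch {W=T, Y=F, Z=F} (X, V) contributes 4 new; branch {W=T, X=F, Y=F, Z=F} (V) contributes 0 new; branch {V=T, W=T, Y=F, Z=F} (X) contributes 0 new; branch {V=T, Y=F, Z=F} (W, X) contributes 2 new; branch {V=T, X=F, Y=F, Z=F} (W) contributes 0 new; branch {V=T, Y=F, Z=F} (W, X) contributes 0 new; branch {W=T, Y=F} (X, Z, V) contributes 4 new; branch {W=T, X=F, Y=F} (Z, V) contributes 0 new; branch {V=T, W=T, Y=F} (X, Z) contributes 0 new; branch {V=T, W=T, Y=F} (X, Z) contributes 0 new; branch {V=T, W=T, X=F, Y=F} (Z) contributes 0 new; branch {V=T, W=T, Y=F} (X, Z) contributes 0 new; branch {V=T, W=F, Y=F} (X, Z) contributes 2 new; branch {V=T, W=F, X=F, Y=F} (Z) contributes 0 new; branch {V=T, W=F, Y=F} (X, Z) contributes 0 new. Total: 12.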